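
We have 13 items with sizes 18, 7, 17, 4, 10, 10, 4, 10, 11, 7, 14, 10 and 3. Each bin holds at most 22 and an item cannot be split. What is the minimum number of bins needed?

Total = 18 + 17 + 14 + 11 + 10 + 10 + 10 + 10 + 7 + 7 + 4 + 4 + 3 = 125.
Lower bound: ⌈125/22⌉ = 6 bins.
A packing using 6 bins:
  bin 1: 18 + 4 = 22
  bin 2: 17 + 4 = 21
  bin 3: 14 + 7 = 21
  bin 4: 11 + 10 = 21
  bin 5: 10 + 10 = 20
  bin 6: 10 + 7 + 3 = 20
This matches the lower bound, so 6 is optimal.

6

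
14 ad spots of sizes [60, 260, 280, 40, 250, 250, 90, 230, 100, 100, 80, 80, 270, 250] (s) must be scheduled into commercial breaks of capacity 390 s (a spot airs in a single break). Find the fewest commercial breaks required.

Total = 280 + 270 + 260 + 250 + 250 + 250 + 230 + 100 + 100 + 90 + 80 + 80 + 60 + 40 = 2340 s.
Lower bound: ⌈2340/390⌉ = 6 commercial breaks.
Also, 7 ad spots each exceed 195 s, and no two of those can share a break, so at least 7 commercial breaks are needed.
A packing using 7 commercial breaks:
  break 1: 280 + 100 = 380
  break 2: 270 + 100 = 370
  break 3: 260 + 90 + 40 = 390
  break 4: 250 + 80 + 60 = 390
  break 5: 250 + 80 = 330
  break 6: 250 = 250
  break 7: 230 = 230
This matches the lower bound, so 7 is optimal.

7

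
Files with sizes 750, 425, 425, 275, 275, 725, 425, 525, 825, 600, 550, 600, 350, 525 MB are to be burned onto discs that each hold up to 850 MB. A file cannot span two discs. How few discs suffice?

Total = 825 + 750 + 725 + 600 + 600 + 550 + 525 + 525 + 425 + 425 + 425 + 350 + 275 + 275 = 7275 MB.
Lower bound: ⌈7275/850⌉ = 9 discs.
A packing using 10 discs:
  disc 1: 825 = 825
  disc 2: 750 = 750
  disc 3: 725 = 725
  disc 4: 600 = 600
  disc 5: 600 = 600
  disc 6: 550 + 275 = 825
  disc 7: 525 + 275 = 800
  disc 8: 525 = 525
  disc 9: 425 + 425 = 850
  disc 10: 425 + 350 = 775
No arrangement into 9 discs stays within capacity, so 10 is optimal.

10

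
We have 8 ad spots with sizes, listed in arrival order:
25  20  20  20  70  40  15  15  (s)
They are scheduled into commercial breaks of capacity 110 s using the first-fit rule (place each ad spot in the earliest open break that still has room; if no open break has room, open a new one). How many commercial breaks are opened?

  25 → break 1 (new)  [load 25/110]
  20 → break 1  [load 45/110]
  20 → break 1  [load 65/110]
  20 → break 1  [load 85/110]
  70 → break 2 (new)  [load 70/110]
  40 → break 2  [load 110/110]
  15 → break 1  [load 100/110]
  15 → break 3 (new)  [load 15/110]
3 commercial breaks opened.

3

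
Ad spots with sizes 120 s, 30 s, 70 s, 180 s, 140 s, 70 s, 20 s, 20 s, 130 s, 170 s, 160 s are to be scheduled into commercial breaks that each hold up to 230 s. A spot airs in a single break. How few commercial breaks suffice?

6

Total = 180 + 170 + 160 + 140 + 130 + 120 + 70 + 70 + 30 + 20 + 20 = 1110 s.
Lower bound: ⌈1110/230⌉ = 5 commercial breaks.
Also, 6 ad spots each exceed 115 s, and no two of those can share a break, so at least 6 commercial breaks are needed.
A packing using 6 commercial breaks:
  break 1: 180 + 30 + 20 = 230
  break 2: 170 + 20 = 190
  break 3: 160 + 70 = 230
  break 4: 140 + 70 = 210
  break 5: 130 = 130
  break 6: 120 = 120
This matches the lower bound, so 6 is optimal.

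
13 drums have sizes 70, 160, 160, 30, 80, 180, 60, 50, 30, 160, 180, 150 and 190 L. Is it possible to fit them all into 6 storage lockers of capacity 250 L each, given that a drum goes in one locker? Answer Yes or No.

No

Total = 1500 L; ⌈1500/250⌉ = 6.
7 drums each exceed half the capacity and cannot share a locker, forcing at least 7 storage lockers.
At least 7 storage lockers are required, but only 6 are allowed.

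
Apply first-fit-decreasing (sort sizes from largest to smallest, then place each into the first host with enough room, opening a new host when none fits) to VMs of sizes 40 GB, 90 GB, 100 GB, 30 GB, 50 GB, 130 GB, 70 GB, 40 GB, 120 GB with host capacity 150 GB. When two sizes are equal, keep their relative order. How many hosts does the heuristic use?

5

Sorted descending: 130, 120, 100, 90, 70, 50, 40, 40, 30.
  130 → host 1 (new)  [load 130/150]
  120 → host 2 (new)  [load 120/150]
  100 → host 3 (new)  [load 100/150]
  90 → host 4 (new)  [load 90/150]
  70 → host 5 (new)  [load 70/150]
  50 → host 3  [load 150/150]
  40 → host 4  [load 130/150]
  40 → host 5  [load 110/150]
  30 → host 2  [load 150/150]
5 hosts opened.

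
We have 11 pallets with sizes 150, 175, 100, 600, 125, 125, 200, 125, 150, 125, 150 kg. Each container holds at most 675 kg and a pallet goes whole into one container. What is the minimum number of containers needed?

4

Total = 600 + 200 + 175 + 150 + 150 + 150 + 125 + 125 + 125 + 125 + 100 = 2025 kg.
Lower bound: ⌈2025/675⌉ = 3 containers.
A packing using 4 containers:
  container 1: 600 = 600
  container 2: 200 + 175 + 150 + 150 = 675
  container 3: 150 + 125 + 125 + 125 + 125 = 650
  container 4: 100 = 100
No arrangement into 3 containers stays within capacity, so 4 is optimal.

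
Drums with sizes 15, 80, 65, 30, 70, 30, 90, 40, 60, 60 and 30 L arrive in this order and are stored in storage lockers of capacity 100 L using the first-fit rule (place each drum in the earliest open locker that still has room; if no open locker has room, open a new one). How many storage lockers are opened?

6

  15 → locker 1 (new)  [load 15/100]
  80 → locker 1  [load 95/100]
  65 → locker 2 (new)  [load 65/100]
  30 → locker 2  [load 95/100]
  70 → locker 3 (new)  [load 70/100]
  30 → locker 3  [load 100/100]
  90 → locker 4 (new)  [load 90/100]
  40 → locker 5 (new)  [load 40/100]
  60 → locker 5  [load 100/100]
  60 → locker 6 (new)  [load 60/100]
  30 → locker 6  [load 90/100]
6 storage lockers opened.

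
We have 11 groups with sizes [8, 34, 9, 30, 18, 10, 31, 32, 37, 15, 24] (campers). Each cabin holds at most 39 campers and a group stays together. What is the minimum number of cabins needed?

Total = 37 + 34 + 32 + 31 + 30 + 24 + 18 + 15 + 10 + 9 + 8 = 248 campers.
Lower bound: ⌈248/39⌉ = 7 cabins.
A packing using 7 cabins:
  cabin 1: 37 = 37
  cabin 2: 34 = 34
  cabin 3: 32 = 32
  cabin 4: 31 + 8 = 39
  cabin 5: 30 + 9 = 39
  cabin 6: 24 + 15 = 39
  cabin 7: 18 + 10 = 28
This matches the lower bound, so 7 is optimal.

7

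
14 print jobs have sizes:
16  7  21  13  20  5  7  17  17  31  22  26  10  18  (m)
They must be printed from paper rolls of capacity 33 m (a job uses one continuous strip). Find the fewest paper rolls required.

8

Total = 31 + 26 + 22 + 21 + 20 + 18 + 17 + 17 + 16 + 13 + 10 + 7 + 7 + 5 = 230 m.
Lower bound: ⌈230/33⌉ = 7 paper rolls.
Also, 8 print jobs each exceed 33/2 m, and no two of those can share a roll, so at least 8 paper rolls are needed.
A packing using 8 paper rolls:
  roll 1: 31 = 31
  roll 2: 26 + 7 = 33
  roll 3: 22 + 10 = 32
  roll 4: 21 + 7 + 5 = 33
  roll 5: 20 + 13 = 33
  roll 6: 18 = 18
  roll 7: 17 + 16 = 33
  roll 8: 17 = 17
This matches the lower bound, so 8 is optimal.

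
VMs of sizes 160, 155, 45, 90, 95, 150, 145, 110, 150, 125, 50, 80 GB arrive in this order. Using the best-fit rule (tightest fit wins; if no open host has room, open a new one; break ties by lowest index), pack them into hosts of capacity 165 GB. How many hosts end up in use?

10

  160 → host 1 (new)  [load 160/165]
  155 → host 2 (new)  [load 155/165]
  45 → host 3 (new)  [load 45/165]
  90 → host 3  [load 135/165]
  95 → host 4 (new)  [load 95/165]
  150 → host 5 (new)  [load 150/165]
  145 → host 6 (new)  [load 145/165]
  110 → host 7 (new)  [load 110/165]
  150 → host 8 (new)  [load 150/165]
  125 → host 9 (new)  [load 125/165]
  50 → host 7  [load 160/165]
  80 → host 10 (new)  [load 80/165]
10 hosts opened.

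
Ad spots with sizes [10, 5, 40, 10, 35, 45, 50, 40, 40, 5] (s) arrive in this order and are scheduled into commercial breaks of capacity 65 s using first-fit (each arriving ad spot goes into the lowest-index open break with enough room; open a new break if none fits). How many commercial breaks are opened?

  10 → break 1 (new)  [load 10/65]
  5 → break 1  [load 15/65]
  40 → break 1  [load 55/65]
  10 → break 1  [load 65/65]
  35 → break 2 (new)  [load 35/65]
  45 → break 3 (new)  [load 45/65]
  50 → break 4 (new)  [load 50/65]
  40 → break 5 (new)  [load 40/65]
  40 → break 6 (new)  [load 40/65]
  5 → break 2  [load 40/65]
6 commercial breaks opened.

6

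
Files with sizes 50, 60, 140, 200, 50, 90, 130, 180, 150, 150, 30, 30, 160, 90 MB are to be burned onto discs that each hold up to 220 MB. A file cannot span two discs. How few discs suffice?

Total = 200 + 180 + 160 + 150 + 150 + 140 + 130 + 90 + 90 + 60 + 50 + 50 + 30 + 30 = 1510 MB.
Lower bound: ⌈1510/220⌉ = 7 discs.
A packing using 8 discs:
  disc 1: 200 = 200
  disc 2: 180 + 30 = 210
  disc 3: 160 + 60 = 220
  disc 4: 150 + 50 = 200
  disc 5: 150 + 50 = 200
  disc 6: 140 + 30 = 170
  disc 7: 130 + 90 = 220
  disc 8: 90 = 90
No arrangement into 7 discs stays within capacity, so 8 is optimal.

8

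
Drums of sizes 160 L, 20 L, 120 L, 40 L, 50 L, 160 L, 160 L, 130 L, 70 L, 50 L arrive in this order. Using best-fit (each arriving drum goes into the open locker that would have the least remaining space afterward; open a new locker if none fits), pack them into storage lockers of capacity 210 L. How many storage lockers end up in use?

5

  160 → locker 1 (new)  [load 160/210]
  20 → locker 1  [load 180/210]
  120 → locker 2 (new)  [load 120/210]
  40 → locker 2  [load 160/210]
  50 → locker 2  [load 210/210]
  160 → locker 3 (new)  [load 160/210]
  160 → locker 4 (new)  [load 160/210]
  130 → locker 5 (new)  [load 130/210]
  70 → locker 5  [load 200/210]
  50 → locker 3  [load 210/210]
5 storage lockers opened.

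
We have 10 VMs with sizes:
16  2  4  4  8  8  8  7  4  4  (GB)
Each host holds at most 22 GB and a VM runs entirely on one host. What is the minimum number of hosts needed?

Total = 16 + 8 + 8 + 8 + 7 + 4 + 4 + 4 + 4 + 2 = 65 GB.
Lower bound: ⌈65/22⌉ = 3 hosts.
A packing using 4 hosts:
  host 1: 16 + 4 + 2 = 22
  host 2: 8 + 8 + 4 = 20
  host 3: 8 + 7 + 4 = 19
  host 4: 4 = 4
No arrangement into 3 hosts stays within capacity, so 4 is optimal.

4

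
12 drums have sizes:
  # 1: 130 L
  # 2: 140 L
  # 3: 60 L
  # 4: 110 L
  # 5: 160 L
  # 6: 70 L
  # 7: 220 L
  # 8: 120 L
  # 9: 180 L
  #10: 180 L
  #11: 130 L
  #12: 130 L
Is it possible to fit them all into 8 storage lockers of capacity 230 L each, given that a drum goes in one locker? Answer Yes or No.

No

Total = 1630 L; ⌈1630/230⌉ = 8.
9 drums each exceed half the capacity and cannot share a locker, forcing at least 9 storage lockers.
At least 9 storage lockers are required, but only 8 are allowed.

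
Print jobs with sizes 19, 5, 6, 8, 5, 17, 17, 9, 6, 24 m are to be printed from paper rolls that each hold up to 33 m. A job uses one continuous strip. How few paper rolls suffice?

Total = 24 + 19 + 17 + 17 + 9 + 8 + 6 + 6 + 5 + 5 = 116 m.
Lower bound: ⌈116/33⌉ = 4 paper rolls.
A packing using 4 paper rolls:
  roll 1: 24 + 9 = 33
  roll 2: 19 + 8 + 6 = 33
  roll 3: 17 + 6 + 5 + 5 = 33
  roll 4: 17 = 17
This matches the lower bound, so 4 is optimal.

4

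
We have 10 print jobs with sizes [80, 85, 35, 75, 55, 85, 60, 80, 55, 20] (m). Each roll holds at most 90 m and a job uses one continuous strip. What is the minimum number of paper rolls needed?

8

Total = 85 + 85 + 80 + 80 + 75 + 60 + 55 + 55 + 35 + 20 = 630 m.
Lower bound: ⌈630/90⌉ = 7 paper rolls.
Also, 8 print jobs each exceed 45 m, and no two of those can share a roll, so at least 8 paper rolls are needed.
A packing using 8 paper rolls:
  roll 1: 85 = 85
  roll 2: 85 = 85
  roll 3: 80 = 80
  roll 4: 80 = 80
  roll 5: 75 = 75
  roll 6: 60 + 20 = 80
  roll 7: 55 + 35 = 90
  roll 8: 55 = 55
This matches the lower bound, so 8 is optimal.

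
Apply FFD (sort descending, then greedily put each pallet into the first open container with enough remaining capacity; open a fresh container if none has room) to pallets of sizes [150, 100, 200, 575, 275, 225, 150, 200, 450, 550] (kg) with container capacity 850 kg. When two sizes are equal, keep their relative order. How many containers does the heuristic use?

Sorted descending: 575, 550, 450, 275, 225, 200, 200, 150, 150, 100.
  575 → container 1 (new)  [load 575/850]
  550 → container 2 (new)  [load 550/850]
  450 → container 3 (new)  [load 450/850]
  275 → container 1  [load 850/850]
  225 → container 2  [load 775/850]
  200 → container 3  [load 650/850]
  200 → container 3  [load 850/850]
  150 → container 4 (new)  [load 150/850]
  150 → container 4  [load 300/850]
  100 → container 4  [load 400/850]
4 containers opened.

4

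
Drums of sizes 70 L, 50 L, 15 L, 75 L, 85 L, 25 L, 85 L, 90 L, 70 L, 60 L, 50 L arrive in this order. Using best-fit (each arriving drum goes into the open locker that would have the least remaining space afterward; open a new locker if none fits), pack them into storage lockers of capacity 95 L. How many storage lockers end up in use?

9

  70 → locker 1 (new)  [load 70/95]
  50 → locker 2 (new)  [load 50/95]
  15 → locker 1  [load 85/95]
  75 → locker 3 (new)  [load 75/95]
  85 → locker 4 (new)  [load 85/95]
  25 → locker 2  [load 75/95]
  85 → locker 5 (new)  [load 85/95]
  90 → locker 6 (new)  [load 90/95]
  70 → locker 7 (new)  [load 70/95]
  60 → locker 8 (new)  [load 60/95]
  50 → locker 9 (new)  [load 50/95]
9 storage lockers opened.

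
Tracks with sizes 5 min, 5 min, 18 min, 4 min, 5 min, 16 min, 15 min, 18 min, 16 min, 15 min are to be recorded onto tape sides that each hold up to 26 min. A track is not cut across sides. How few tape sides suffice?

Total = 18 + 18 + 16 + 16 + 15 + 15 + 5 + 5 + 5 + 4 = 117 min.
Lower bound: ⌈117/26⌉ = 5 tape sides.
Also, 6 tracks each exceed 13 min, and no two of those can share a side, so at least 6 tape sides are needed.
A packing using 6 tape sides:
  side 1: 18 + 5 = 23
  side 2: 18 + 5 = 23
  side 3: 16 + 5 + 4 = 25
  side 4: 16 = 16
  side 5: 15 = 15
  side 6: 15 = 15
This matches the lower bound, so 6 is optimal.

6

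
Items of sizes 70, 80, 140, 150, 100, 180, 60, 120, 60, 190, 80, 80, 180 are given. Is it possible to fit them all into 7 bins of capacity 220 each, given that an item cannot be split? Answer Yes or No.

No

Total = 1490; ⌈1490/220⌉ = 7.
The bound of 7 does not rule out 7, but exhaustive search shows no assignment into 7 bins of capacity 220 exists — the minimum is 8.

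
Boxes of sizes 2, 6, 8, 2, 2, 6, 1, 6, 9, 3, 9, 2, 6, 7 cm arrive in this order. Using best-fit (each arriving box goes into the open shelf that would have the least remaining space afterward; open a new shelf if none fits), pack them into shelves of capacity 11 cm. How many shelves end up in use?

8

  2 → shelf 1 (new)  [load 2/11]
  6 → shelf 1  [load 8/11]
  8 → shelf 2 (new)  [load 8/11]
  2 → shelf 1  [load 10/11]
  2 → shelf 2  [load 10/11]
  6 → shelf 3 (new)  [load 6/11]
  1 → shelf 1  [load 11/11]
  6 → shelf 4 (new)  [load 6/11]
  9 → shelf 5 (new)  [load 9/11]
  3 → shelf 3  [load 9/11]
  9 → shelf 6 (new)  [load 9/11]
  2 → shelf 3  [load 11/11]
  6 → shelf 7 (new)  [load 6/11]
  7 → shelf 8 (new)  [load 7/11]
8 shelves opened.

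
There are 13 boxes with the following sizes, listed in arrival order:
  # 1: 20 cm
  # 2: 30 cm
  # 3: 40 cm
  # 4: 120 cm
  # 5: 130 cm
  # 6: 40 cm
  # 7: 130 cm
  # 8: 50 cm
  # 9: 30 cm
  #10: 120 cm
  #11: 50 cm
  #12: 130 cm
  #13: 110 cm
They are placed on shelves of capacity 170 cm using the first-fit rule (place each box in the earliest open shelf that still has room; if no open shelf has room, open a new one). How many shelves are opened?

  20 → shelf 1 (new)  [load 20/170]
  30 → shelf 1  [load 50/170]
  40 → shelf 1  [load 90/170]
  120 → shelf 2 (new)  [load 120/170]
  130 → shelf 3 (new)  [load 130/170]
  40 → shelf 1  [load 130/170]
  130 → shelf 4 (new)  [load 130/170]
  50 → shelf 2  [load 170/170]
  30 → shelf 1  [load 160/170]
  120 → shelf 5 (new)  [load 120/170]
  50 → shelf 5  [load 170/170]
  130 → shelf 6 (new)  [load 130/170]
  110 → shelf 7 (new)  [load 110/170]
7 shelves opened.

7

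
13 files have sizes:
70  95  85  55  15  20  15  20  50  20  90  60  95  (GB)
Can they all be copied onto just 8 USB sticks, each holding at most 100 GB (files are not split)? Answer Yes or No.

A valid assignment using 8 USB sticks:
  USB stick 1: 95 = 95
  USB stick 2: 95 = 95
  USB stick 3: 90 = 90
  USB stick 4: 85 + 15 = 100
  USB stick 5: 70 + 20 = 90
  USB stick 6: 60 + 20 + 20 = 100
  USB stick 7: 55 + 15 = 70
  USB stick 8: 50 = 50
Every load is within 100 GB, so 8 USB sticks suffice.

Yes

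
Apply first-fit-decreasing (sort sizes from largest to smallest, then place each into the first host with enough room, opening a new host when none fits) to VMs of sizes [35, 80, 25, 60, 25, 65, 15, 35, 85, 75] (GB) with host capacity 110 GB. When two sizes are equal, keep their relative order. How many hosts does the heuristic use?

5

Sorted descending: 85, 80, 75, 65, 60, 35, 35, 25, 25, 15.
  85 → host 1 (new)  [load 85/110]
  80 → host 2 (new)  [load 80/110]
  75 → host 3 (new)  [load 75/110]
  65 → host 4 (new)  [load 65/110]
  60 → host 5 (new)  [load 60/110]
  35 → host 3  [load 110/110]
  35 → host 4  [load 100/110]
  25 → host 1  [load 110/110]
  25 → host 2  [load 105/110]
  15 → host 5  [load 75/110]
5 hosts opened.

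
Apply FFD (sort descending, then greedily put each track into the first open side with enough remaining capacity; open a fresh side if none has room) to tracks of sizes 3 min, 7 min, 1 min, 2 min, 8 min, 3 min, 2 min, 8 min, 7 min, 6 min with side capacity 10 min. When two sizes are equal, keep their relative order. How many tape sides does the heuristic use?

5

Sorted descending: 8, 8, 7, 7, 6, 3, 3, 2, 2, 1.
  8 → side 1 (new)  [load 8/10]
  8 → side 2 (new)  [load 8/10]
  7 → side 3 (new)  [load 7/10]
  7 → side 4 (new)  [load 7/10]
  6 → side 5 (new)  [load 6/10]
  3 → side 3  [load 10/10]
  3 → side 4  [load 10/10]
  2 → side 1  [load 10/10]
  2 → side 2  [load 10/10]
  1 → side 5  [load 7/10]
5 tape sides opened.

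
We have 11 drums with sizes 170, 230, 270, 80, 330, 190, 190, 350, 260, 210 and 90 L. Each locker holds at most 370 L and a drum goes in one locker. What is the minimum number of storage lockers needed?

Total = 350 + 330 + 270 + 260 + 230 + 210 + 190 + 190 + 170 + 90 + 80 = 2370 L.
Lower bound: ⌈2370/370⌉ = 7 storage lockers.
Also, 8 drums each exceed 185 L, and no two of those can share a locker, so at least 8 storage lockers are needed.
A packing using 8 storage lockers:
  locker 1: 350 = 350
  locker 2: 330 = 330
  locker 3: 270 + 90 = 360
  locker 4: 260 + 80 = 340
  locker 5: 230 = 230
  locker 6: 210 = 210
  locker 7: 190 + 170 = 360
  locker 8: 190 = 190
This matches the lower bound, so 8 is optimal.

8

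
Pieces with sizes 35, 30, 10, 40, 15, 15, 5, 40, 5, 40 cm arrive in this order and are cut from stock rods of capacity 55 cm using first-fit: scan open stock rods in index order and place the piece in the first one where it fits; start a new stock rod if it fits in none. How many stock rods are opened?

5

  35 → stock rod 1 (new)  [load 35/55]
  30 → stock rod 2 (new)  [load 30/55]
  10 → stock rod 1  [load 45/55]
  40 → stock rod 3 (new)  [load 40/55]
  15 → stock rod 2  [load 45/55]
  15 → stock rod 3  [load 55/55]
  5 → stock rod 1  [load 50/55]
  40 → stock rod 4 (new)  [load 40/55]
  5 → stock rod 1  [load 55/55]
  40 → stock rod 5 (new)  [load 40/55]
5 stock rods opened.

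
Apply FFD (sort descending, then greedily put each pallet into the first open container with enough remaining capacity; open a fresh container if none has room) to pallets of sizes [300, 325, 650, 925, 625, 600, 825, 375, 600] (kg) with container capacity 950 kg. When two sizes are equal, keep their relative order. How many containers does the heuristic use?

Sorted descending: 925, 825, 650, 625, 600, 600, 375, 325, 300.
  925 → container 1 (new)  [load 925/950]
  825 → container 2 (new)  [load 825/950]
  650 → container 3 (new)  [load 650/950]
  625 → container 4 (new)  [load 625/950]
  600 → container 5 (new)  [load 600/950]
  600 → container 6 (new)  [load 600/950]
  375 → container 7 (new)  [load 375/950]
  325 → container 4  [load 950/950]
  300 → container 3  [load 950/950]
7 containers opened.

7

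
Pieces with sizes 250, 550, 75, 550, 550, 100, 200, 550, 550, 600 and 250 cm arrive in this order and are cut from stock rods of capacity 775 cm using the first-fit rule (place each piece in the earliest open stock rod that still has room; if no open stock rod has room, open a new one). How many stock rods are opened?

8

  250 → stock rod 1 (new)  [load 250/775]
  550 → stock rod 2 (new)  [load 550/775]
  75 → stock rod 1  [load 325/775]
  550 → stock rod 3 (new)  [load 550/775]
  550 → stock rod 4 (new)  [load 550/775]
  100 → stock rod 1  [load 425/775]
  200 → stock rod 1  [load 625/775]
  550 → stock rod 5 (new)  [load 550/775]
  550 → stock rod 6 (new)  [load 550/775]
  600 → stock rod 7 (new)  [load 600/775]
  250 → stock rod 8 (new)  [load 250/775]
8 stock rods opened.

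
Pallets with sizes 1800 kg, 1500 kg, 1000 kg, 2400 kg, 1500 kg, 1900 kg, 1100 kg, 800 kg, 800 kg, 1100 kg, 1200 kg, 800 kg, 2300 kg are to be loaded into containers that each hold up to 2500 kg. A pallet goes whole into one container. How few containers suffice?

9

Total = 2400 + 2300 + 1900 + 1800 + 1500 + 1500 + 1200 + 1100 + 1100 + 1000 + 800 + 800 + 800 = 18200 kg.
Lower bound: ⌈18200/2500⌉ = 8 containers.
A packing using 9 containers:
  container 1: 2400 = 2400
  container 2: 2300 = 2300
  container 3: 1900 = 1900
  container 4: 1800 = 1800
  container 5: 1500 + 1000 = 2500
  container 6: 1500 + 800 = 2300
  container 7: 1200 + 1100 = 2300
  container 8: 1100 + 800 = 1900
  container 9: 800 = 800
No arrangement into 8 containers stays within capacity, so 9 is optimal.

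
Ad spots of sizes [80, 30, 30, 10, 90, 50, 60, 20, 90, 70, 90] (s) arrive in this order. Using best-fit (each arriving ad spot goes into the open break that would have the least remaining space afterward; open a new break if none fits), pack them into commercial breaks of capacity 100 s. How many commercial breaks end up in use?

8

  80 → break 1 (new)  [load 80/100]
  30 → break 2 (new)  [load 30/100]
  30 → break 2  [load 60/100]
  10 → break 1  [load 90/100]
  90 → break 3 (new)  [load 90/100]
  50 → break 4 (new)  [load 50/100]
  60 → break 5 (new)  [load 60/100]
  20 → break 2  [load 80/100]
  90 → break 6 (new)  [load 90/100]
  70 → break 7 (new)  [load 70/100]
  90 → break 8 (new)  [load 90/100]
8 commercial breaks opened.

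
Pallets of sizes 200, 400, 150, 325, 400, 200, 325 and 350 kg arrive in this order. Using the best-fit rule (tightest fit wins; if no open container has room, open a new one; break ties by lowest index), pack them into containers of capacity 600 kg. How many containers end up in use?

  200 → container 1 (new)  [load 200/600]
  400 → container 1  [load 600/600]
  150 → container 2 (new)  [load 150/600]
  325 → container 2  [load 475/600]
  400 → container 3 (new)  [load 400/600]
  200 → container 3  [load 600/600]
  325 → container 4 (new)  [load 325/600]
  350 → container 5 (new)  [load 350/600]
5 containers opened.

5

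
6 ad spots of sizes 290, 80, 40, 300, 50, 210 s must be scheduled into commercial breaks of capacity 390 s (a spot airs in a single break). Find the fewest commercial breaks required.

Total = 300 + 290 + 210 + 80 + 50 + 40 = 970 s.
Lower bound: ⌈970/390⌉ = 3 commercial breaks.
A packing using 3 commercial breaks:
  break 1: 300 + 80 = 380
  break 2: 290 + 50 + 40 = 380
  break 3: 210 = 210
This matches the lower bound, so 3 is optimal.

3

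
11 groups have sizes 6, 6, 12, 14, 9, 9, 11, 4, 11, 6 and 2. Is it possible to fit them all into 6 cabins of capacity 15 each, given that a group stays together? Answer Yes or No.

Total = 90; ⌈90/15⌉ = 6.
The bound of 6 does not rule out 6, but exhaustive search shows no assignment into 6 cabins of capacity 15 exists — the minimum is 7.

No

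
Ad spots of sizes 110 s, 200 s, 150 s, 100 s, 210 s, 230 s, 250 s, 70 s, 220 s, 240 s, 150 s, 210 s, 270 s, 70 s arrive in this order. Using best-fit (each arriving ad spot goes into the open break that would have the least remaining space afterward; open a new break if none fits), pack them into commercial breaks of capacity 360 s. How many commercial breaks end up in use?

9

  110 → break 1 (new)  [load 110/360]
  200 → break 1  [load 310/360]
  150 → break 2 (new)  [load 150/360]
  100 → break 2  [load 250/360]
  210 → break 3 (new)  [load 210/360]
  230 → break 4 (new)  [load 230/360]
  250 → break 5 (new)  [load 250/360]
  70 → break 2  [load 320/360]
  220 → break 6 (new)  [load 220/360]
  240 → break 7 (new)  [load 240/360]
  150 → break 3  [load 360/360]
  210 → break 8 (new)  [load 210/360]
  270 → break 9 (new)  [load 270/360]
  70 → break 9  [load 340/360]
9 commercial breaks opened.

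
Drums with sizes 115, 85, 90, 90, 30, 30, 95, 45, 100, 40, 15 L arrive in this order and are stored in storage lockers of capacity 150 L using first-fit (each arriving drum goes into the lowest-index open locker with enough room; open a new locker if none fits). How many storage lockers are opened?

  115 → locker 1 (new)  [load 115/150]
  85 → locker 2 (new)  [load 85/150]
  90 → locker 3 (new)  [load 90/150]
  90 → locker 4 (new)  [load 90/150]
  30 → locker 1  [load 145/150]
  30 → locker 2  [load 115/150]
  95 → locker 5 (new)  [load 95/150]
  45 → locker 3  [load 135/150]
  100 → locker 6 (new)  [load 100/150]
  40 → locker 4  [load 130/150]
  15 → locker 2  [load 130/150]
6 storage lockers opened.

6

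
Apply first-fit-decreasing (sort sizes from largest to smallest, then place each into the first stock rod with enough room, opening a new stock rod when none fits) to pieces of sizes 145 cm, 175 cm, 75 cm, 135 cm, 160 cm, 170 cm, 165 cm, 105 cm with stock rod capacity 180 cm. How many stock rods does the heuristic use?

7

Sorted descending: 175, 170, 165, 160, 145, 135, 105, 75.
  175 → stock rod 1 (new)  [load 175/180]
  170 → stock rod 2 (new)  [load 170/180]
  165 → stock rod 3 (new)  [load 165/180]
  160 → stock rod 4 (new)  [load 160/180]
  145 → stock rod 5 (new)  [load 145/180]
  135 → stock rod 6 (new)  [load 135/180]
  105 → stock rod 7 (new)  [load 105/180]
  75 → stock rod 7  [load 180/180]
7 stock rods opened.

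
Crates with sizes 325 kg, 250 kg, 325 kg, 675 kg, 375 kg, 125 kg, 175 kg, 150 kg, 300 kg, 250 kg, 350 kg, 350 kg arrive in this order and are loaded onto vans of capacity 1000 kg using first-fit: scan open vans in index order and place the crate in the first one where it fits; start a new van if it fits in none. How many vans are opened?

4

  325 → van 1 (new)  [load 325/1000]
  250 → van 1  [load 575/1000]
  325 → van 1  [load 900/1000]
  675 → van 2 (new)  [load 675/1000]
  375 → van 3 (new)  [load 375/1000]
  125 → van 2  [load 800/1000]
  175 → van 2  [load 975/1000]
  150 → van 3  [load 525/1000]
  300 → van 3  [load 825/1000]
  250 → van 4 (new)  [load 250/1000]
  350 → van 4  [load 600/1000]
  350 → van 4  [load 950/1000]
4 vans opened.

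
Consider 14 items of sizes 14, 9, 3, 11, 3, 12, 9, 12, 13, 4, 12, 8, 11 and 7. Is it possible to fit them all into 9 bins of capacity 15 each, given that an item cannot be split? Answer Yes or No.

Total = 128; ⌈128/15⌉ = 9.
10 items each exceed half the capacity and cannot share a bin, forcing at least 10 bins.
At least 10 bins are required, but only 9 are allowed.

No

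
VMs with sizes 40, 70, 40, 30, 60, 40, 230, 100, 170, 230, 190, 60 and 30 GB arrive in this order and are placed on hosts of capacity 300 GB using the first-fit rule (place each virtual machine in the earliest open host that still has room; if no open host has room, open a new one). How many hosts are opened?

  40 → host 1 (new)  [load 40/300]
  70 → host 1  [load 110/300]
  40 → host 1  [load 150/300]
  30 → host 1  [load 180/300]
  60 → host 1  [load 240/300]
  40 → host 1  [load 280/300]
  230 → host 2 (new)  [load 230/300]
  100 → host 3 (new)  [load 100/300]
  170 → host 3  [load 270/300]
  230 → host 4 (new)  [load 230/300]
  190 → host 5 (new)  [load 190/300]
  60 → host 2  [load 290/300]
  30 → host 3  [load 300/300]
5 hosts opened.

5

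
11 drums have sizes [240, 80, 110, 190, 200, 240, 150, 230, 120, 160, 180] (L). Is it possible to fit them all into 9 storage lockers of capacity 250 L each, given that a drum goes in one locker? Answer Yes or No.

Yes

A valid assignment using 9 storage lockers:
  locker 1: 240 = 240
  locker 2: 240 = 240
  locker 3: 230 = 230
  locker 4: 200 = 200
  locker 5: 190 = 190
  locker 6: 180 = 180
  locker 7: 160 + 80 = 240
  locker 8: 150 = 150
  locker 9: 120 + 110 = 230
Every load is within 250 L, so 9 storage lockers suffice.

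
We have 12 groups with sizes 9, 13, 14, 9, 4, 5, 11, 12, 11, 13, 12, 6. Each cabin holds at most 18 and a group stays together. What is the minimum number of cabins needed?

Total = 14 + 13 + 13 + 12 + 12 + 11 + 11 + 9 + 9 + 6 + 5 + 4 = 119.
Lower bound: ⌈119/18⌉ = 7 cabins.
A packing using 8 cabins:
  cabin 1: 14 + 4 = 18
  cabin 2: 13 + 5 = 18
  cabin 3: 13 = 13
  cabin 4: 12 + 6 = 18
  cabin 5: 12 = 12
  cabin 6: 11 = 11
  cabin 7: 11 = 11
  cabin 8: 9 + 9 = 18
No arrangement into 7 cabins stays within capacity, so 8 is optimal.

8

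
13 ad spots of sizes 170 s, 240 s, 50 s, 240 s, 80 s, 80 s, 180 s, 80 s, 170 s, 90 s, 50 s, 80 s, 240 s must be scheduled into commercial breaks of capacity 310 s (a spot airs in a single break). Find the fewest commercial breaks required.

7

Total = 240 + 240 + 240 + 180 + 170 + 170 + 90 + 80 + 80 + 80 + 80 + 50 + 50 = 1750 s.
Lower bound: ⌈1750/310⌉ = 6 commercial breaks.
A packing using 7 commercial breaks:
  break 1: 240 + 50 = 290
  break 2: 240 + 50 = 290
  break 3: 240 = 240
  break 4: 180 + 90 = 270
  break 5: 170 + 80 = 250
  break 6: 170 + 80 = 250
  break 7: 80 + 80 = 160
No arrangement into 6 commercial breaks stays within capacity, so 7 is optimal.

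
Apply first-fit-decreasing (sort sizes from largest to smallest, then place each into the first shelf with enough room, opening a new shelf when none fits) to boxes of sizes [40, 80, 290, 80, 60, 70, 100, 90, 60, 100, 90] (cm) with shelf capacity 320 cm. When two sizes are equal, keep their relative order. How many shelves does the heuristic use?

4

Sorted descending: 290, 100, 100, 90, 90, 80, 80, 70, 60, 60, 40.
  290 → shelf 1 (new)  [load 290/320]
  100 → shelf 2 (new)  [load 100/320]
  100 → shelf 2  [load 200/320]
  90 → shelf 2  [load 290/320]
  90 → shelf 3 (new)  [load 90/320]
  80 → shelf 3  [load 170/320]
  80 → shelf 3  [load 250/320]
  70 → shelf 3  [load 320/320]
  60 → shelf 4 (new)  [load 60/320]
  60 → shelf 4  [load 120/320]
  40 → shelf 4  [load 160/320]
4 shelves opened.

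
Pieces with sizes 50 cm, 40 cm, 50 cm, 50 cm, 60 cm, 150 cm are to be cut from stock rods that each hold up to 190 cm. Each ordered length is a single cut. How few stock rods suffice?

Total = 150 + 60 + 50 + 50 + 50 + 40 = 400 cm.
Lower bound: ⌈400/190⌉ = 3 stock rods.
A packing using 3 stock rods:
  stock rod 1: 150 + 40 = 190
  stock rod 2: 60 + 50 + 50 = 160
  stock rod 3: 50 = 50
This matches the lower bound, so 3 is optimal.

3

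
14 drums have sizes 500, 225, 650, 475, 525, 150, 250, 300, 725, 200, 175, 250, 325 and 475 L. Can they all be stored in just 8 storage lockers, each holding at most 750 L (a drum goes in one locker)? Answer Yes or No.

A valid assignment using 8 storage lockers:
  locker 1: 725 = 725
  locker 2: 650 = 650
  locker 3: 525 + 225 = 750
  locker 4: 500 + 250 = 750
  locker 5: 475 + 250 = 725
  locker 6: 475 + 200 = 675
  locker 7: 325 + 300 = 625
  locker 8: 175 + 150 = 325
Every load is within 750 L, so 8 storage lockers suffice.

Yes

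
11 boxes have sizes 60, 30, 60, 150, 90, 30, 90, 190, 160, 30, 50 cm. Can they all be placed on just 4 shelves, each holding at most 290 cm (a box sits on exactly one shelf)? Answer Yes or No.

Yes

A valid assignment using 4 shelves:
  shelf 1: 190 + 90 = 280
  shelf 2: 160 + 90 + 30 = 280
  shelf 3: 150 + 60 + 60 = 270
  shelf 4: 50 + 30 + 30 = 110
Every load is within 290 cm, so 4 shelves suffice.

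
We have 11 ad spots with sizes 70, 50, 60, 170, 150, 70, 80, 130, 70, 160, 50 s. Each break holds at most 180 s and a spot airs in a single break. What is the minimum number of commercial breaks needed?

Total = 170 + 160 + 150 + 130 + 80 + 70 + 70 + 70 + 60 + 50 + 50 = 1060 s.
Lower bound: ⌈1060/180⌉ = 6 commercial breaks.
A packing using 7 commercial breaks:
  break 1: 170 = 170
  break 2: 160 = 160
  break 3: 150 = 150
  break 4: 130 + 50 = 180
  break 5: 80 + 70 = 150
  break 6: 70 + 70 = 140
  break 7: 60 + 50 = 110
No arrangement into 6 commercial breaks stays within capacity, so 7 is optimal.

7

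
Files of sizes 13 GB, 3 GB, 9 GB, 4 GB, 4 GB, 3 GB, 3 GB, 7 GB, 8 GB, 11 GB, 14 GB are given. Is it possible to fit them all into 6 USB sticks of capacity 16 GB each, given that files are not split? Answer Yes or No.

Yes

A valid assignment using 6 USB sticks:
  USB stick 1: 14 = 14
  USB stick 2: 13 + 3 = 16
  USB stick 3: 11 + 4 = 15
  USB stick 4: 9 + 7 = 16
  USB stick 5: 8 + 4 + 3 = 15
  USB stick 6: 3 = 3
Every load is within 16 GB, so 6 USB sticks suffice.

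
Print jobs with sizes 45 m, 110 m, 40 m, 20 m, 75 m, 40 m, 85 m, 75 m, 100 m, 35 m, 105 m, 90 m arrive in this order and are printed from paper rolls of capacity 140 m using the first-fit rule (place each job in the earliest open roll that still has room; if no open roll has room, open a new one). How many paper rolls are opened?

8

  45 → roll 1 (new)  [load 45/140]
  110 → roll 2 (new)  [load 110/140]
  40 → roll 1  [load 85/140]
  20 → roll 1  [load 105/140]
  75 → roll 3 (new)  [load 75/140]
  40 → roll 3  [load 115/140]
  85 → roll 4 (new)  [load 85/140]
  75 → roll 5 (new)  [load 75/140]
  100 → roll 6 (new)  [load 100/140]
  35 → roll 1  [load 140/140]
  105 → roll 7 (new)  [load 105/140]
  90 → roll 8 (new)  [load 90/140]
8 paper rolls opened.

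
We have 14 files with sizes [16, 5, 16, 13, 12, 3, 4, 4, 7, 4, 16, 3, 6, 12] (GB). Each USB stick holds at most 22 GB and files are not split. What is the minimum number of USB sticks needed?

Total = 16 + 16 + 16 + 13 + 12 + 12 + 7 + 6 + 5 + 4 + 4 + 4 + 3 + 3 = 121 GB.
Lower bound: ⌈121/22⌉ = 6 USB sticks.
A packing using 6 USB sticks:
  USB stick 1: 16 + 6 = 22
  USB stick 2: 16 + 5 = 21
  USB stick 3: 16 + 4 = 20
  USB stick 4: 13 + 7 = 20
  USB stick 5: 12 + 4 + 4 = 20
  USB stick 6: 12 + 3 + 3 = 18
This matches the lower bound, so 6 is optimal.

6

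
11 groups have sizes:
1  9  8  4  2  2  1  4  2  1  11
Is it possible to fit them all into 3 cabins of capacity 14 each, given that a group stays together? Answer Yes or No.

No

Total = 45; ⌈45/14⌉ = 4.
At least 4 cabins are required, but only 3 are allowed.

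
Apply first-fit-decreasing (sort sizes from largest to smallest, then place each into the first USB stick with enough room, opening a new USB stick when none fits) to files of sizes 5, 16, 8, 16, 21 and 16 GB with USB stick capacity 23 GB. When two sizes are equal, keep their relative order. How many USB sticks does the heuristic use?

5

Sorted descending: 21, 16, 16, 16, 8, 5.
  21 → USB stick 1 (new)  [load 21/23]
  16 → USB stick 2 (new)  [load 16/23]
  16 → USB stick 3 (new)  [load 16/23]
  16 → USB stick 4 (new)  [load 16/23]
  8 → USB stick 5 (new)  [load 8/23]
  5 → USB stick 2  [load 21/23]
5 USB sticks opened.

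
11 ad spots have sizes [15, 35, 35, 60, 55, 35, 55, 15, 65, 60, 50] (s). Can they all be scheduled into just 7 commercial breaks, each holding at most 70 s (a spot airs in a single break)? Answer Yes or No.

Total = 480 s; ⌈480/70⌉ = 7.
The bound of 7 does not rule out 7, but exhaustive search shows no assignment into 7 commercial breaks of capacity 70 s exists — the minimum is 8.

No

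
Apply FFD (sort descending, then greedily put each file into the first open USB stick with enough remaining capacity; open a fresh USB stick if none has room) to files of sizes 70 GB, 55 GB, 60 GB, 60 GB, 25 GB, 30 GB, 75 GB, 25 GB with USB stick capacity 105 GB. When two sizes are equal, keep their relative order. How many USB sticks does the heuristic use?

Sorted descending: 75, 70, 60, 60, 55, 30, 25, 25.
  75 → USB stick 1 (new)  [load 75/105]
  70 → USB stick 2 (new)  [load 70/105]
  60 → USB stick 3 (new)  [load 60/105]
  60 → USB stick 4 (new)  [load 60/105]
  55 → USB stick 5 (new)  [load 55/105]
  30 → USB stick 1  [load 105/105]
  25 → USB stick 2  [load 95/105]
  25 → USB stick 3  [load 85/105]
5 USB sticks opened.

5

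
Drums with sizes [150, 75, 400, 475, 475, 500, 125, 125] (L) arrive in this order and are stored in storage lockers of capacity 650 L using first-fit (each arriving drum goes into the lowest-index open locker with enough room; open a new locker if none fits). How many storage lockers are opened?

  150 → locker 1 (new)  [load 150/650]
  75 → locker 1  [load 225/650]
  400 → locker 1  [load 625/650]
  475 → locker 2 (new)  [load 475/650]
  475 → locker 3 (new)  [load 475/650]
  500 → locker 4 (new)  [load 500/650]
  125 → locker 2  [load 600/650]
  125 → locker 3  [load 600/650]
4 storage lockers opened.

4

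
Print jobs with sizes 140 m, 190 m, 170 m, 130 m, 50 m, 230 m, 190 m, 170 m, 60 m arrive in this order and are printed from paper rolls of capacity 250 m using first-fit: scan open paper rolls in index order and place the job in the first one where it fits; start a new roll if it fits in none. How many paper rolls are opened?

  140 → roll 1 (new)  [load 140/250]
  190 → roll 2 (new)  [load 190/250]
  170 → roll 3 (new)  [load 170/250]
  130 → roll 4 (new)  [load 130/250]
  50 → roll 1  [load 190/250]
  230 → roll 5 (new)  [load 230/250]
  190 → roll 6 (new)  [load 190/250]
  170 → roll 7 (new)  [load 170/250]
  60 → roll 1  [load 250/250]
7 paper rolls opened.

7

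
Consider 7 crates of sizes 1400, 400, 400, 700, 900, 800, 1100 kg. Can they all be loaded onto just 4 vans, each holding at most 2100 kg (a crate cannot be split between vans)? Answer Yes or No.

A valid assignment using 3 vans:
  van 1: 1400 + 700 = 2100
  van 2: 1100 + 900 = 2000
  van 3: 800 + 400 + 400 = 1600
That uses only 3 ≤ 4, so 4 vans are enough.

Yes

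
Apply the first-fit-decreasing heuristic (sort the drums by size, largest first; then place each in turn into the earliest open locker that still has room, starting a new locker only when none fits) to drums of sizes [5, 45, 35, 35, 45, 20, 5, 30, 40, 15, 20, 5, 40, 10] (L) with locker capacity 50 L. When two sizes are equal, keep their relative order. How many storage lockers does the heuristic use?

8

Sorted descending: 45, 45, 40, 40, 35, 35, 30, 20, 20, 15, 10, 5, 5, 5.
  45 → locker 1 (new)  [load 45/50]
  45 → locker 2 (new)  [load 45/50]
  40 → locker 3 (new)  [load 40/50]
  40 → locker 4 (new)  [load 40/50]
  35 → locker 5 (new)  [load 35/50]
  35 → locker 6 (new)  [load 35/50]
  30 → locker 7 (new)  [load 30/50]
  20 → locker 7  [load 50/50]
  20 → locker 8 (new)  [load 20/50]
  15 → locker 5  [load 50/50]
  10 → locker 3  [load 50/50]
  5 → locker 1  [load 50/50]
  5 → locker 2  [load 50/50]
  5 → locker 4  [load 45/50]
8 storage lockers opened.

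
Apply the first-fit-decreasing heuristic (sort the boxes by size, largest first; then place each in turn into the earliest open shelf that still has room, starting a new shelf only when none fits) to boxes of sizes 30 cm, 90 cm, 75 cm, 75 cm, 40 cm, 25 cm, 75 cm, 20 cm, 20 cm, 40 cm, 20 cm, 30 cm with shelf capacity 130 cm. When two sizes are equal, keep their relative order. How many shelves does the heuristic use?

Sorted descending: 90, 75, 75, 75, 40, 40, 30, 30, 25, 20, 20, 20.
  90 → shelf 1 (new)  [load 90/130]
  75 → shelf 2 (new)  [load 75/130]
  75 → shelf 3 (new)  [load 75/130]
  75 → shelf 4 (new)  [load 75/130]
  40 → shelf 1  [load 130/130]
  40 → shelf 2  [load 115/130]
  30 → shelf 3  [load 105/130]
  30 → shelf 4  [load 105/130]
  25 → shelf 3  [load 130/130]
  20 → shelf 4  [load 125/130]
  20 → shelf 5 (new)  [load 20/130]
  20 → shelf 5  [load 40/130]
5 shelves opened.

5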